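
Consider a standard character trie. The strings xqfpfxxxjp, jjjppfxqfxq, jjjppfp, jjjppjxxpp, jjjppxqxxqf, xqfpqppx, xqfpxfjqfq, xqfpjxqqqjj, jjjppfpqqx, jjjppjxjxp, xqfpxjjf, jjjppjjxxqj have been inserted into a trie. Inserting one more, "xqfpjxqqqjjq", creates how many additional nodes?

1

Walking "xqfpjxqqqjjq" from the root, the first 11 characters ("xqfpjxqqqjj") follow existing edges; "q" is the first miss.
Each of the 1 remaining characters creates one node.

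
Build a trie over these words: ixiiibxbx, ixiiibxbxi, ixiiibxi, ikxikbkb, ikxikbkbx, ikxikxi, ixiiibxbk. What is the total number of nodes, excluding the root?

22

For each word, the new-node count is its length minus the longest prefix already in the trie:
  "ixiiibxbx" → 9 new (i, x, i, i, i, b, x, b, x)
  "ixiiibxbxi" → prefix "ixiiibxbx" already present; 1 new (i)
  "ixiiibxi" → prefix "ixiiibx" already present; 1 new (i)
  "ikxikbkb" → prefix "i" already present; 7 new (k, x, i, k, b, k, b)
  "ikxikbkbx" → prefix "ikxikbkb" already present; 1 new (x)
  "ikxikxi" → prefix "ikxik" already present; 2 new (x, i)
  "ixiiibxbk" → prefix "ixiiibxb" already present; 1 new (k)
Total nodes = 9 + 1 + 1 + 7 + 1 + 2 + 1 = 22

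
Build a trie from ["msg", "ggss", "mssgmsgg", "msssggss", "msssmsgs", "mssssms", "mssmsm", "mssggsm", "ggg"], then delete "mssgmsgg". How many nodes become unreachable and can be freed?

Walk "mssgmsgg" from the leaf back toward the root, removing each node that no remaining word uses.
The suffix "msgg" (4 nodes) is used only by "mssgmsgg"; the node for "mssg" still has the child "g", so pruning stops there.
Nodes removed: 4

4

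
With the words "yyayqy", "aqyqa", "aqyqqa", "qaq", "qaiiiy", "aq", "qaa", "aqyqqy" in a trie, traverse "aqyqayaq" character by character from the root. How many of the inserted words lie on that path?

2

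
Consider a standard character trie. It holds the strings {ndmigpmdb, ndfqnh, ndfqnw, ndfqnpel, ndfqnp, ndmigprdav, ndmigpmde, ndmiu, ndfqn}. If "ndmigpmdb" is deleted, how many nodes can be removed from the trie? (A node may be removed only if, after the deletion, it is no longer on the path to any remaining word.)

A node on "ndmigpmdb"'s path can go only if nothing else ends at it or branches off below it.
The suffix "b" (1 node) is used only by "ndmigpmdb"; the node for "ndmigpmd" still has the child "e", so pruning stops there.
Nodes removed: 1

1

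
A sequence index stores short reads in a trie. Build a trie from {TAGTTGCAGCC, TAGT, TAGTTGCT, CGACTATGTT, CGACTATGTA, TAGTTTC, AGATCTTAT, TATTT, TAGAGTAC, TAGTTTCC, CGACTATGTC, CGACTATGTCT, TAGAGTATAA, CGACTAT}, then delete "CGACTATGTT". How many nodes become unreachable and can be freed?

1

Walk "CGACTATGTT" from the leaf back toward the root, removing each node that no remaining word uses.
The suffix "T" (1 node) is used only by "CGACTATGTT"; the node for "CGACTATGT" still has the child "A", so pruning stops there.
Nodes removed: 1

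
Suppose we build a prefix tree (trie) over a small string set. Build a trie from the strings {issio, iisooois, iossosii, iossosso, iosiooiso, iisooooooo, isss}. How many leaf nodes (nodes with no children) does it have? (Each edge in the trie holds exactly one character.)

Leaves are exactly the stored words that no other stored word extends.
Those words: "iisooois", "iisooooooo", "iosiooiso", "iossosii", "iossosso", "issio", "isss"
Leaf count: 7

7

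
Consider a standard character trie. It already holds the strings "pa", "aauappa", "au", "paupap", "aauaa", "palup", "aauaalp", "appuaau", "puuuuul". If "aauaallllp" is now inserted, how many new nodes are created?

4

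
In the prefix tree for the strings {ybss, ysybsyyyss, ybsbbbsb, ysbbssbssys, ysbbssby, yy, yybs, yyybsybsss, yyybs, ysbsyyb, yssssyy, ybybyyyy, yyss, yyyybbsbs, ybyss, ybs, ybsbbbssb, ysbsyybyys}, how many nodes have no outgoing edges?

14

Leaves are exactly the stored words that no other stored word extends.
Those words: "ybsbbbsb", "ybsbbbssb", "ybss", "ybybyyyy", "ybyss", "ysbbssbssys", "ysbbssby", "ysbsyybyys", "yssssyy", "ysybsyyyss", "yybs", "yyss", "yyybsybsss", "yyyybbsbs"
Leaf count: 14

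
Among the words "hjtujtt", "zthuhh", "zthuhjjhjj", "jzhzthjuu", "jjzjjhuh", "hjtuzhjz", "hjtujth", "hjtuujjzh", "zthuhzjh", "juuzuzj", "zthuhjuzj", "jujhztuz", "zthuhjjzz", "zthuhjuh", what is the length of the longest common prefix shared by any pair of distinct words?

7

Look for the deepest trie node that still has at least two words in its subtree.
e.g. "zthuhjjhjj" and "zthuhjjzz" share the prefix "zthuhjj" of length 7; no pair shares a longer one.
Longest shared-prefix length: 7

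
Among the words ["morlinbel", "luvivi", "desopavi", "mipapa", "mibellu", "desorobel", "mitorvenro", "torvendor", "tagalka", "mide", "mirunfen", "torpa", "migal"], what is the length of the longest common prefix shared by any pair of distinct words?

Look for the deepest trie node that still has at least two words in its subtree.
e.g. "desopavi" and "desorobel" share the prefix "deso" of length 4; no pair shares a longer one.
Longest shared-prefix length: 4

4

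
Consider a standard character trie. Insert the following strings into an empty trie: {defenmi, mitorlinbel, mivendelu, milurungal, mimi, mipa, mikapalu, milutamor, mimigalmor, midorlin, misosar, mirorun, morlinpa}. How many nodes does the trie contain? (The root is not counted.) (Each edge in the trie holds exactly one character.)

77

Trace insertions, counting only characters that open a new branch:
  "defenmi" → 7 new (d, e, f, e, n, m, i)
  "mitorlinbel" → 11 new (m, i, t, o, r, l, i, n, b, e, l)
  "mivendelu" → prefix "mi" already present; 7 new (v, e, n, d, e, l, u)
  "milurungal" → prefix "mi" already present; 8 new (l, u, r, u, n, g, a, l)
  "mimi" → prefix "mi" already present; 2 new (m, i)
  "mipa" → prefix "mi" already present; 2 new (p, a)
  "mikapalu" → prefix "mi" already present; 6 new (k, a, p, a, l, u)
  "milutamor" → prefix "milu" already present; 5 new (t, a, m, o, r)
  "mimigalmor" → prefix "mimi" already present; 6 new (g, a, l, m, o, r)
  "midorlin" → prefix "mi" already present; 6 new (d, o, r, l, i, n)
  "misosar" → prefix "mi" already present; 5 new (s, o, s, a, r)
  "mirorun" → prefix "mi" already present; 5 new (r, o, r, u, n)
  "morlinpa" → prefix "m" already present; 7 new (o, r, l, i, n, p, a)
Total nodes = 7 + 11 + 7 + 8 + 2 + 2 + 6 + 5 + 6 + 6 + 5 + 5 + 7 = 77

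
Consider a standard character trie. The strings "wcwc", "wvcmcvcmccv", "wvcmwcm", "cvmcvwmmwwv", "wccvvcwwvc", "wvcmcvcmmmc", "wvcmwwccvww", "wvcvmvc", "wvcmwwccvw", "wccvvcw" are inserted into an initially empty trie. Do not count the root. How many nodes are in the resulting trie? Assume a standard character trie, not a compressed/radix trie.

Count nodes per top-level branch (shared prefixes stored once):
  'c'-branch (cvmcvwmmwwv): 11 nodes
  'w'-branch (wccvvcw, wccvvcwwvc, wcwc, wvcmcvcmccv, wvcmcvcmmmc, wvcmwcm, wvcmwwccvw, wvcmwwccvww, wvcvmvc): 38 nodes
Sum: 49

49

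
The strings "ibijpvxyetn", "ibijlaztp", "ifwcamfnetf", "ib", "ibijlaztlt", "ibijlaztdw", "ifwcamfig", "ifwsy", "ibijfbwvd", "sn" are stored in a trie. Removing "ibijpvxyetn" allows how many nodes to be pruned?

7

A node on "ibijpvxyetn"'s path can go only if nothing else ends at it or branches off below it.
The suffix "pvxyetn" (7 nodes) is used only by "ibijpvxyetn"; the node for "ibij" still has the child "l", so pruning stops there.
Nodes removed: 7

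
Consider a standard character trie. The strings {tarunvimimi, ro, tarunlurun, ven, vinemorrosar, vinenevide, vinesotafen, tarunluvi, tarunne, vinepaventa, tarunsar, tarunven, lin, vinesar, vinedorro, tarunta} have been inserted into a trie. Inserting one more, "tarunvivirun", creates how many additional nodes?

5

"tarunvi" is already a path in the trie; the remaining "virun" must be added.
Each of the 5 remaining characters creates one node.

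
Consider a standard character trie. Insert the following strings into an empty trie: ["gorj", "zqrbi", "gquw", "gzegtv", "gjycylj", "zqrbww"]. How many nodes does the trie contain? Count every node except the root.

25

For each word, the new-node count is its length minus the longest prefix already in the trie:
  "gorj" → 4 new (g, o, r, j)
  "zqrbi" → 5 new (z, q, r, b, i)
  "gquw" → prefix "g" already present; 3 new (q, u, w)
  "gzegtv" → prefix "g" already present; 5 new (z, e, g, t, v)
  "gjycylj" → prefix "g" already present; 6 new (j, y, c, y, l, j)
  "zqrbww" → prefix "zqrb" already present; 2 new (w, w)
Total nodes = 4 + 5 + 3 + 5 + 6 + 2 = 25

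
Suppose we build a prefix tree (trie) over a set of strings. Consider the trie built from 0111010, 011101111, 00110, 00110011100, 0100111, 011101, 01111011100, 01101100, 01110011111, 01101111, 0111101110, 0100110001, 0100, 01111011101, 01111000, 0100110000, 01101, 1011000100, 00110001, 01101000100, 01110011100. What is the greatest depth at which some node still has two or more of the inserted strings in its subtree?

Look for the deepest trie node that still has at least two words in its subtree.
"0111101110" and "01111011100" agree on "0111101110" (10 characters) before diverging; nothing deeper is shared.
Longest shared-prefix length: 10

10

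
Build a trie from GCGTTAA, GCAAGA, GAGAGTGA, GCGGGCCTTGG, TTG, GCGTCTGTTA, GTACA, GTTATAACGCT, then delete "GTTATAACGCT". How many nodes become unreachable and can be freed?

A node on "GTTATAACGCT"'s path can go only if nothing else ends at it or branches off below it.
The suffix "TATAACGCT" (9 nodes) is used only by "GTTATAACGCT"; the node for "GT" still has the child "A", so pruning stops there.
Nodes removed: 9

9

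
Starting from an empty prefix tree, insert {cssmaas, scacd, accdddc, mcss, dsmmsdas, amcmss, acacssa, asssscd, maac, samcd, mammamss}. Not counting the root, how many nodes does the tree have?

Insert word by word; a character creates a node only if that edge doesn't already exist:
  "cssmaas" → 7 new (c, s, s, m, a, a, s)
  "scacd" → 5 new (s, c, a, c, d)
  "accdddc" → 7 new (a, c, c, d, d, d, c)
  "mcss" → 4 new (m, c, s, s)
  "dsmmsdas" → 8 new (d, s, m, m, s, d, a, s)
  "amcmss" → prefix "a" already present; 5 new (m, c, m, s, s)
  "acacssa" → prefix "ac" already present; 5 new (a, c, s, s, a)
  "asssscd" → prefix "a" already present; 6 new (s, s, s, s, c, d)
  "maac" → prefix "m" already present; 3 new (a, a, c)
  "samcd" → prefix "s" already present; 4 new (a, m, c, d)
  "mammamss" → prefix "ma" already present; 6 new (m, m, a, m, s, s)
Total nodes = 7 + 5 + 7 + 4 + 8 + 5 + 5 + 6 + 3 + 4 + 6 = 60

60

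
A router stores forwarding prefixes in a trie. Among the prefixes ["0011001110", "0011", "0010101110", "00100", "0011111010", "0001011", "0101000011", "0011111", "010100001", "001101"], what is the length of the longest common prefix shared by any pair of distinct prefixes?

The deepest shared node is where two words last agree before diverging.
"010100001" and "0101000011" agree on "010100001" (9 characters) before diverging; nothing deeper is shared.
Longest shared-prefix length: 9

9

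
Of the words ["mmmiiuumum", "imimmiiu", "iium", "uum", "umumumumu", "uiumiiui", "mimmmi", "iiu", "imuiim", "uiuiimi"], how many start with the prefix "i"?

4

Filter for entries beginning with "i":
Matches: "iiu", "iium", "imimmiiu", "imuiim"
Count: 4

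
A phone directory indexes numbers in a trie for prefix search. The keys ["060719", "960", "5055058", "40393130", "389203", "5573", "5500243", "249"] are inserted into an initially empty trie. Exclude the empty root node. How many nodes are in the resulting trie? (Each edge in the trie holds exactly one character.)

Count nodes per top-level branch (shared prefixes stored once):
  '0'-branch (060719): 6 nodes
  '2'-branch (249): 3 nodes
  '3'-branch (389203): 6 nodes
  '4'-branch (40393130): 8 nodes
  '5'-branch (5055058, 5500243, 5573): 15 nodes
  '9'-branch (960): 3 nodes
Sum: 41

41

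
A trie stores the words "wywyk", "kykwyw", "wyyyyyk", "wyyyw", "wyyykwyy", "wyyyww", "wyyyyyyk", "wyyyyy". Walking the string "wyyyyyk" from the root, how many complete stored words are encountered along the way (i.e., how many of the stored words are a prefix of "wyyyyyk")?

Traverse "wyyyyyk" character by character; count nodes along the way that are marked as word ends.
Prefixes of the query that are stored words: "wyyyyy", "wyyyyyk"
Count: 2

2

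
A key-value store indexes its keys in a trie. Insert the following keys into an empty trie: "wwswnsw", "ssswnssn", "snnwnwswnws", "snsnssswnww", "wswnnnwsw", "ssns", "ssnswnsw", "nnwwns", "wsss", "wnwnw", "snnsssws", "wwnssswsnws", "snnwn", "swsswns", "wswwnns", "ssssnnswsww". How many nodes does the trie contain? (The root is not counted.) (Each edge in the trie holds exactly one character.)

Insert word by word; a character creates a node only if that edge doesn't already exist:
  "wwswnsw" → 7 new (w, w, s, w, n, s, w)
  "ssswnssn" → 8 new (s, s, s, w, n, s, s, n)
  "snnwnwswnws" → prefix "s" already present; 10 new (n, n, w, n, w, s, w, n, w, s)
  "snsnssswnww" → prefix "sn" already present; 9 new (s, n, s, s, s, w, n, w, w)
  "wswnnnwsw" → prefix "w" already present; 8 new (s, w, n, n, n, w, s, w)
  "ssns" → prefix "ss" already present; 2 new (n, s)
  "ssnswnsw" → prefix "ssns" already present; 4 new (w, n, s, w)
  "nnwwns" → 6 new (n, n, w, w, n, s)
  "wsss" → prefix "ws" already present; 2 new (s, s)
  "wnwnw" → prefix "w" already present; 4 new (n, w, n, w)
  "snnsssws" → prefix "snn" already present; 5 new (s, s, s, w, s)
  "wwnssswsnws" → prefix "ww" already present; 9 new (n, s, s, s, w, s, n, w, s)
  "snnwn" → prefix "snnwn" already present; 0 new (none)
  "swsswns" → prefix "s" already present; 6 new (w, s, s, w, n, s)
  "wswwnns" → prefix "wsw" already present; 4 new (w, n, n, s)
  "ssssnnswsww" → prefix "sss" already present; 8 new (s, n, n, s, w, s, w, w)
Total nodes = 7 + 8 + 10 + 9 + 8 + 2 + 4 + 6 + 2 + 4 + 5 + 9 + 0 + 6 + 4 + 8 = 92

92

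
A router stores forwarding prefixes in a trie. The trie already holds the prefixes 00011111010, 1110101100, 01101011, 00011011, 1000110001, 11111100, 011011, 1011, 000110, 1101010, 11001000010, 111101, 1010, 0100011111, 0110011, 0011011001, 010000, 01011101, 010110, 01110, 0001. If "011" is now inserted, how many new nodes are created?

Every character of "011" already lies on an existing path (it is a prefix of some stored word).
No new nodes are needed: 0.

0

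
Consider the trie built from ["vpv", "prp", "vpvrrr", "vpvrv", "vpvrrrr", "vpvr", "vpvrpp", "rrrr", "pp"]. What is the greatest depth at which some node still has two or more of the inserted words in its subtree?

The deepest shared node is where two words last agree before diverging.
e.g. "vpvrrr" and "vpvrrrr" share the prefix "vpvrrr" of length 6; no pair shares a longer one.
Longest shared-prefix length: 6

6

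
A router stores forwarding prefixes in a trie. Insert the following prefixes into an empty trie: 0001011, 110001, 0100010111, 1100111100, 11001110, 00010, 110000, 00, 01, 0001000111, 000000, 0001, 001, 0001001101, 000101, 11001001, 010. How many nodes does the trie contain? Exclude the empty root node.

46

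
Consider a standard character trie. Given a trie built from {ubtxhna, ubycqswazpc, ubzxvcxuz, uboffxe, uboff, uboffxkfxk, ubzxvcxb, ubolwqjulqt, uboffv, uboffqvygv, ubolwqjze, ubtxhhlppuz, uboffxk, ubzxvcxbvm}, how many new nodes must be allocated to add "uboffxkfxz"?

1

The longest prefix of "uboffxkfxz" already in the trie is "uboffxkfx" (length 9).
So 10 − 9 = 1 new nodes.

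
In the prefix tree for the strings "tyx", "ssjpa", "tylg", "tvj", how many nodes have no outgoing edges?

4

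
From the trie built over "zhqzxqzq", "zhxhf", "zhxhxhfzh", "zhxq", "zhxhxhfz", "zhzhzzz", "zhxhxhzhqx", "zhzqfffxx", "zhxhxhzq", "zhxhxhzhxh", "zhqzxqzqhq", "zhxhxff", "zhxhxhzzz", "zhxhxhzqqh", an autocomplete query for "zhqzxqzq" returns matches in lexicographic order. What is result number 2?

Words with prefix "zhqzxqzq", in lexicographic order: "zhqzxqzq", "zhqzxqzqhq"
Position 2: zhqzxqzqhq

zhqzxqzqhq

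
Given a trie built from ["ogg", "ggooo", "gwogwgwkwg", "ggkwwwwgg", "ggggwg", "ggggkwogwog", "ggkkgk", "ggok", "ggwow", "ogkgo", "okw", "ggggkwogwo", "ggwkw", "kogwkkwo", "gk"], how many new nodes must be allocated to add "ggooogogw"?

4

"ggooo" is already a path in the trie; the remaining "gogw" must be added.
New nodes needed: |"ggooogogw"| − 5 = 9 − 5 = 4.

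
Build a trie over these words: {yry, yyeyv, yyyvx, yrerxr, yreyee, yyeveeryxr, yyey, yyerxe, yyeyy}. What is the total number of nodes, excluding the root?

Insert word by word; a character creates a node only if that edge doesn't already exist:
  "yry" → 3 new (y, r, y)
  "yyeyv" → prefix "y" already present; 4 new (y, e, y, v)
  "yyyvx" → prefix "yy" already present; 3 new (y, v, x)
  "yrerxr" → prefix "yr" already present; 4 new (e, r, x, r)
  "yreyee" → prefix "yre" already present; 3 new (y, e, e)
  "yyeveeryxr" → prefix "yye" already present; 7 new (v, e, e, r, y, x, r)
  "yyey" → prefix "yyey" already present; 0 new (none)
  "yyerxe" → prefix "yye" already present; 3 new (r, x, e)
  "yyeyy" → prefix "yyey" already present; 1 new (y)
Total nodes = 3 + 4 + 3 + 4 + 3 + 7 + 0 + 3 + 1 = 28

28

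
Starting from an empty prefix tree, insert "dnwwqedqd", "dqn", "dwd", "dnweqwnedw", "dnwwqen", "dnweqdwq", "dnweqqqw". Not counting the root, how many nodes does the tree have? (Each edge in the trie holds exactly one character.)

27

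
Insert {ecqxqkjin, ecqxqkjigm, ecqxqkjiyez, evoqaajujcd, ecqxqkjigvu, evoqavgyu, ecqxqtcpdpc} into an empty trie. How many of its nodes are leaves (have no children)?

A leaf is a node with no children — equivalently, the end of a word that is not a proper prefix of any other stored word.
Those words: "ecqxqkjigm", "ecqxqkjigvu", "ecqxqkjin", "ecqxqkjiyez", "ecqxqtcpdpc", "evoqaajujcd", "evoqavgyu"
Leaf count: 7

7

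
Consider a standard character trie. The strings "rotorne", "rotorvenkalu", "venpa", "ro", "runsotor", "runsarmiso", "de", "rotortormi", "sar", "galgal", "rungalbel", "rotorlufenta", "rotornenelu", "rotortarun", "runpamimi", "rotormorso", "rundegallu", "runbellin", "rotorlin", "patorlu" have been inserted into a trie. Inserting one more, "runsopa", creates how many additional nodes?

Walking "runsopa" from the root, the first 5 characters ("runso") follow existing edges; "p" is the first miss.
So 7 − 5 = 2 new nodes.

2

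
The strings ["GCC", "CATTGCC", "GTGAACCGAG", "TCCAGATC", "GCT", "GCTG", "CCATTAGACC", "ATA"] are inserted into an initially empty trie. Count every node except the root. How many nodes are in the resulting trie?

41

Trace insertions, counting only characters that open a new branch:
  "GCC" → 3 new (G, C, C)
  "CATTGCC" → 7 new (C, A, T, T, G, C, C)
  "GTGAACCGAG" → prefix "G" already present; 9 new (T, G, A, A, C, C, G, A, G)
  "TCCAGATC" → 8 new (T, C, C, A, G, A, T, C)
  "GCT" → prefix "GC" already present; 1 new (T)
  "GCTG" → prefix "GCT" already present; 1 new (G)
  "CCATTAGACC" → prefix "C" already present; 9 new (C, A, T, T, A, G, A, C, C)
  "ATA" → 3 new (A, T, A)
Total nodes = 3 + 7 + 9 + 8 + 1 + 1 + 9 + 3 = 41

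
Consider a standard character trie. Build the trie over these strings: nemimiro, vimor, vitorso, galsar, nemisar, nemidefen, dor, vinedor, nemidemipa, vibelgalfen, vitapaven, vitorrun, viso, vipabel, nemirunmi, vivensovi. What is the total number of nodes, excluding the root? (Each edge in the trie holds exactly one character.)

Count nodes per top-level branch (shared prefixes stored once):
  'd'-branch (dor): 3 nodes
  'g'-branch (galsar): 6 nodes
  'n'-branch (nemidefen, nemidemipa, nemimiro, nemirunmi, nemisar): 25 nodes
  'v'-branch (vibelgalfen, vimor, vinedor, vipabel, viso, vitapaven, vitorrun, vitorso, vivensovi): 47 nodes
Sum: 81

81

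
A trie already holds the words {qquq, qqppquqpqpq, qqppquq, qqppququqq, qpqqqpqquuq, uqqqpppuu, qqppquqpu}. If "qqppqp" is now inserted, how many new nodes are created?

"qqppq" is already a path in the trie; the remaining "p" must be added.
New nodes needed: |"qqppqp"| − 5 = 6 − 5 = 1.

1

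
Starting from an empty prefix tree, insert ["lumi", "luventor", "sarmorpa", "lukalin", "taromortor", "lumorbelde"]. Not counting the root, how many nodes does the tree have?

40

Insert word by word; a character creates a node only if that edge doesn't already exist:
  "lumi" → 4 new (l, u, m, i)
  "luventor" → prefix "lu" already present; 6 new (v, e, n, t, o, r)
  "sarmorpa" → 8 new (s, a, r, m, o, r, p, a)
  "lukalin" → prefix "lu" already present; 5 new (k, a, l, i, n)
  "taromortor" → 10 new (t, a, r, o, m, o, r, t, o, r)
  "lumorbelde" → prefix "lum" already present; 7 new (o, r, b, e, l, d, e)
Total nodes = 4 + 6 + 8 + 5 + 10 + 7 = 40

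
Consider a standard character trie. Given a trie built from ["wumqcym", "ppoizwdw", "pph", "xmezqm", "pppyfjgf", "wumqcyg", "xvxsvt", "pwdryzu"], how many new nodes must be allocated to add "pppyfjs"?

The longest prefix of "pppyfjs" already in the trie is "pppyfj" (length 6).
So 7 − 6 = 1 new nodes.

1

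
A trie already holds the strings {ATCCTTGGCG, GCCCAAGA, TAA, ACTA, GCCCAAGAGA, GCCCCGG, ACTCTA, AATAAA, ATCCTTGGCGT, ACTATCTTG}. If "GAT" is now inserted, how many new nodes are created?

The longest prefix of "GAT" already in the trie is "G" (length 1).
So 3 − 1 = 2 new nodes.

2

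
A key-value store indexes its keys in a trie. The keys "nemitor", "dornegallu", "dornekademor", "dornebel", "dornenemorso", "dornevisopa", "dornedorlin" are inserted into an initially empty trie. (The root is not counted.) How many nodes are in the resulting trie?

46

Insert word by word; a character creates a node only if that edge doesn't already exist:
  "nemitor" → 7 new (n, e, m, i, t, o, r)
  "dornegallu" → 10 new (d, o, r, n, e, g, a, l, l, u)
  "dornekademor" → prefix "dorne" already present; 7 new (k, a, d, e, m, o, r)
  "dornebel" → prefix "dorne" already present; 3 new (b, e, l)
  "dornenemorso" → prefix "dorne" already present; 7 new (n, e, m, o, r, s, o)
  "dornevisopa" → prefix "dorne" already present; 6 new (v, i, s, o, p, a)
  "dornedorlin" → prefix "dorne" already present; 6 new (d, o, r, l, i, n)
Total nodes = 7 + 10 + 7 + 3 + 7 + 6 + 6 = 46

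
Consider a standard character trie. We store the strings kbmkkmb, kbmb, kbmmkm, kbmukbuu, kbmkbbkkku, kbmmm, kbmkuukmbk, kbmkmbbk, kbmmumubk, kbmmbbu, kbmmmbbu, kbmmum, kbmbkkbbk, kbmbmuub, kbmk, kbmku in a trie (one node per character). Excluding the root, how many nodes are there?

For each word, the new-node count is its length minus the longest prefix already in the trie:
  "kbmkkmb" → 7 new (k, b, m, k, k, m, b)
  "kbmb" → prefix "kbm" already present; 1 new (b)
  "kbmmkm" → prefix "kbm" already present; 3 new (m, k, m)
  "kbmukbuu" → prefix "kbm" already present; 5 new (u, k, b, u, u)
  "kbmkbbkkku" → prefix "kbmk" already present; 6 new (b, b, k, k, k, u)
  "kbmmm" → prefix "kbmm" already present; 1 new (m)
  "kbmkuukmbk" → prefix "kbmk" already present; 6 new (u, u, k, m, b, k)
  "kbmkmbbk" → prefix "kbmk" already present; 4 new (m, b, b, k)
  "kbmmumubk" → prefix "kbmm" already present; 5 new (u, m, u, b, k)
  "kbmmbbu" → prefix "kbmm" already present; 3 new (b, b, u)
  "kbmmmbbu" → prefix "kbmmm" already present; 3 new (b, b, u)
  "kbmmum" → prefix "kbmmum" already present; 0 new (none)
  "kbmbkkbbk" → prefix "kbmb" already present; 5 new (k, k, b, b, k)
  "kbmbmuub" → prefix "kbmb" already present; 4 new (m, u, u, b)
  "kbmk" → prefix "kbmk" already present; 0 new (none)
  "kbmku" → prefix "kbmku" already present; 0 new (none)
Total nodes = 7 + 1 + 3 + 5 + 6 + 1 + 6 + 4 + 5 + 3 + 3 + 0 + 5 + 4 + 0 + 0 = 53

53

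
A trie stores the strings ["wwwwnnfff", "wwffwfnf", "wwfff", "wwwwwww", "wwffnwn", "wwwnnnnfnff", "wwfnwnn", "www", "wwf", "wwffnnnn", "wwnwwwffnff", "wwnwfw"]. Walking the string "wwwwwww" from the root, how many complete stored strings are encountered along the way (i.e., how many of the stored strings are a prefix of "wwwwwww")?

2

Check each prefix of "wwwwwww" against the stored set — each match is an end-marker on the path.
Prefixes of the query that are stored words: "www", "wwwwwww"
Count: 2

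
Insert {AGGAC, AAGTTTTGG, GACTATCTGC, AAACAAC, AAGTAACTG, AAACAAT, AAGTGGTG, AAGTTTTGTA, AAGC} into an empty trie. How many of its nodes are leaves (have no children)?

9

A leaf is a node with no children — equivalently, the end of a word that is not a proper prefix of any other stored word.
Those words: "AAACAAC", "AAACAAT", "AAGC", "AAGTAACTG", "AAGTGGTG", "AAGTTTTGG", "AAGTTTTGTA", "AGGAC", "GACTATCTGC"
Leaf count: 9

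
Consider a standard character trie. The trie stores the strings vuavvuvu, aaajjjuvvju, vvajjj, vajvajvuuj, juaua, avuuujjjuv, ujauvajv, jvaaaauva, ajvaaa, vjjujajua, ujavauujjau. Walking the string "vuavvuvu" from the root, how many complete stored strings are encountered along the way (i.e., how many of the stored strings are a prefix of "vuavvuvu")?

Check each prefix of "vuavvuvu" against the stored set — each match is an end-marker on the path.
Prefixes of the query that are stored words: "vuavvuvu"
Count: 1

1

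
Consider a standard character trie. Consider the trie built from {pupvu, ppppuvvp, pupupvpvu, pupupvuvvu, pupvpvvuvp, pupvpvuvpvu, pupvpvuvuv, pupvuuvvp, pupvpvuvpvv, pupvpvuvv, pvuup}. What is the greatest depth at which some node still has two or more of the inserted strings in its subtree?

10

The deepest shared node is where two words last agree before diverging.
e.g. "pupvpvuvpvu" and "pupvpvuvpvv" share the prefix "pupvpvuvpv" of length 10; no pair shares a longer one.
Longest shared-prefix length: 10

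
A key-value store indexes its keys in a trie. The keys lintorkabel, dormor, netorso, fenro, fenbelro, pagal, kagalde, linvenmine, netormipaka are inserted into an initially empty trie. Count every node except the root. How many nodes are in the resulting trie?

59

Insert word by word; a character creates a node only if that edge doesn't already exist:
  "lintorkabel" → 11 new (l, i, n, t, o, r, k, a, b, e, l)
  "dormor" → 6 new (d, o, r, m, o, r)
  "netorso" → 7 new (n, e, t, o, r, s, o)
  "fenro" → 5 new (f, e, n, r, o)
  "fenbelro" → prefix "fen" already present; 5 new (b, e, l, r, o)
  "pagal" → 5 new (p, a, g, a, l)
  "kagalde" → 7 new (k, a, g, a, l, d, e)
  "linvenmine" → prefix "lin" already present; 7 new (v, e, n, m, i, n, e)
  "netormipaka" → prefix "netor" already present; 6 new (m, i, p, a, k, a)
Total nodes = 11 + 6 + 7 + 5 + 5 + 5 + 7 + 7 + 6 = 59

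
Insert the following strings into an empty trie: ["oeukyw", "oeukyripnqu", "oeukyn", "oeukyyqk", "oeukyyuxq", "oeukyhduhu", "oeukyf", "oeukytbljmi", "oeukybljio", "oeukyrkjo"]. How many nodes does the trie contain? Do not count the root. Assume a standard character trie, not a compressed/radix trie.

Trace insertions, counting only characters that open a new branch:
  "oeukyw" → 6 new (o, e, u, k, y, w)
  "oeukyripnqu" → prefix "oeuky" already present; 6 new (r, i, p, n, q, u)
  "oeukyn" → prefix "oeuky" already present; 1 new (n)
  "oeukyyqk" → prefix "oeuky" already present; 3 new (y, q, k)
  "oeukyyuxq" → prefix "oeukyy" already present; 3 new (u, x, q)
  "oeukyhduhu" → prefix "oeuky" already present; 5 new (h, d, u, h, u)
  "oeukyf" → prefix "oeuky" already present; 1 new (f)
  "oeukytbljmi" → prefix "oeuky" already present; 6 new (t, b, l, j, m, i)
  "oeukybljio" → prefix "oeuky" already present; 5 new (b, l, j, i, o)
  "oeukyrkjo" → prefix "oeukyr" already present; 3 new (k, j, o)
Total nodes = 6 + 6 + 1 + 3 + 3 + 5 + 1 + 6 + 5 + 3 = 39

39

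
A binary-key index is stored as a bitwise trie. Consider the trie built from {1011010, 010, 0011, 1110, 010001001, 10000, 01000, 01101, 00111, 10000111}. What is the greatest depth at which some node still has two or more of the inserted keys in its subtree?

The deepest shared node is where two words last agree before diverging.
"01000" and "010001001" agree on "01000" (5 characters) before diverging; nothing deeper is shared.
Longest shared-prefix length: 5

5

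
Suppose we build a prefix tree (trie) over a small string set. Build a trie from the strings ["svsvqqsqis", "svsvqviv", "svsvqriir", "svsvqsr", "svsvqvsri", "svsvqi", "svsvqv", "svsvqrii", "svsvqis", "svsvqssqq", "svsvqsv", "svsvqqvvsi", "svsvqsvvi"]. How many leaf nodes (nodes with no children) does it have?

9

Leaves are exactly the stored words that no other stored word extends.
Those words: "svsvqis", "svsvqqsqis", "svsvqqvvsi", "svsvqriir", "svsvqsr", "svsvqssqq", "svsvqsvvi", "svsvqviv", "svsvqvsri"
Leaf count: 9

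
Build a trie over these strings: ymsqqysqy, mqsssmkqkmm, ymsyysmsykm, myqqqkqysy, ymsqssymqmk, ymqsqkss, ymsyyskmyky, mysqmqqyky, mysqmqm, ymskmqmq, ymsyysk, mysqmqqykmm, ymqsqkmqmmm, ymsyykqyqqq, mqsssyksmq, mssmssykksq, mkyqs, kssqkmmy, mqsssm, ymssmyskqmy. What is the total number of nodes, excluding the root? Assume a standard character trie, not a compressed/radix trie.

117

For each word, the new-node count is its length minus the longest prefix already in the trie:
  "ymsqqysqy" → 9 new (y, m, s, q, q, y, s, q, y)
  "mqsssmkqkmm" → 11 new (m, q, s, s, s, m, k, q, k, m, m)
  "ymsyysmsykm" → prefix "yms" already present; 8 new (y, y, s, m, s, y, k, m)
  "myqqqkqysy" → prefix "m" already present; 9 new (y, q, q, q, k, q, y, s, y)
  "ymsqssymqmk" → prefix "ymsq" already present; 7 new (s, s, y, m, q, m, k)
  "ymqsqkss" → prefix "ym" already present; 6 new (q, s, q, k, s, s)
  "ymsyyskmyky" → prefix "ymsyys" already present; 5 new (k, m, y, k, y)
  "mysqmqqyky" → prefix "my" already present; 8 new (s, q, m, q, q, y, k, y)
  "mysqmqm" → prefix "mysqmq" already present; 1 new (m)
  "ymskmqmq" → prefix "yms" already present; 5 new (k, m, q, m, q)
  "ymsyysk" → prefix "ymsyysk" already present; 0 new (none)
  "mysqmqqykmm" → prefix "mysqmqqyk" already present; 2 new (m, m)
  "ymqsqkmqmmm" → prefix "ymqsqk" already present; 5 new (m, q, m, m, m)
  "ymsyykqyqqq" → prefix "ymsyy" already present; 6 new (k, q, y, q, q, q)
  "mqsssyksmq" → prefix "mqsss" already present; 5 new (y, k, s, m, q)
  "mssmssykksq" → prefix "m" already present; 10 new (s, s, m, s, s, y, k, k, s, q)
  "mkyqs" → prefix "m" already present; 4 new (k, y, q, s)
  "kssqkmmy" → 8 new (k, s, s, q, k, m, m, y)
  "mqsssm" → prefix "mqsssm" already present; 0 new (none)
  "ymssmyskqmy" → prefix "yms" already present; 8 new (s, m, y, s, k, q, m, y)
Total nodes = 9 + 11 + 8 + 9 + 7 + 6 + 5 + 8 + 1 + 5 + 0 + 2 + 5 + 6 + 5 + 10 + 4 + 8 + 0 + 8 = 117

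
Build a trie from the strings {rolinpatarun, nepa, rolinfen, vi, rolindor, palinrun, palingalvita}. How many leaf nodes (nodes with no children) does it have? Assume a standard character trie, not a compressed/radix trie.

Leaves are exactly the stored words that no other stored word extends.
Those words: "nepa", "palingalvita", "palinrun", "rolindor", "rolinfen", "rolinpatarun", "vi"
Leaf count: 7

7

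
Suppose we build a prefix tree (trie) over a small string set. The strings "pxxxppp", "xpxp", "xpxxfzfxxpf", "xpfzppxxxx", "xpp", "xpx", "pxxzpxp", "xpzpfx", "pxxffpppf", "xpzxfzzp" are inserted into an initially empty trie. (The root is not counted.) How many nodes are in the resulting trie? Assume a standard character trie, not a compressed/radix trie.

47

Insert word by word; a character creates a node only if that edge doesn't already exist:
  "pxxxppp" → 7 new (p, x, x, x, p, p, p)
  "xpxp" → 4 new (x, p, x, p)
  "xpxxfzfxxpf" → prefix "xpx" already present; 8 new (x, f, z, f, x, x, p, f)
  "xpfzppxxxx" → prefix "xp" already present; 8 new (f, z, p, p, x, x, x, x)
  "xpp" → prefix "xp" already present; 1 new (p)
  "xpx" → prefix "xpx" already present; 0 new (none)
  "pxxzpxp" → prefix "pxx" already present; 4 new (z, p, x, p)
  "xpzpfx" → prefix "xp" already present; 4 new (z, p, f, x)
  "pxxffpppf" → prefix "pxx" already present; 6 new (f, f, p, p, p, f)
  "xpzxfzzp" → prefix "xpz" already present; 5 new (x, f, z, z, p)
Total nodes = 7 + 4 + 8 + 8 + 1 + 0 + 4 + 4 + 6 + 5 = 47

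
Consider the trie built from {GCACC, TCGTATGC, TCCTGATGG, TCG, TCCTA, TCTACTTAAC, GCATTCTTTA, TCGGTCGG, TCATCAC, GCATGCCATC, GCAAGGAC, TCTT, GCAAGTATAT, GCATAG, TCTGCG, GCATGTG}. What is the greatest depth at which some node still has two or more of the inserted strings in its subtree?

Look for the deepest trie node that still has at least two words in its subtree.
e.g. "GCAAGGAC" and "GCAAGTATAT" share the prefix "GCAAG" of length 5; no pair shares a longer one.
Longest shared-prefix length: 5

5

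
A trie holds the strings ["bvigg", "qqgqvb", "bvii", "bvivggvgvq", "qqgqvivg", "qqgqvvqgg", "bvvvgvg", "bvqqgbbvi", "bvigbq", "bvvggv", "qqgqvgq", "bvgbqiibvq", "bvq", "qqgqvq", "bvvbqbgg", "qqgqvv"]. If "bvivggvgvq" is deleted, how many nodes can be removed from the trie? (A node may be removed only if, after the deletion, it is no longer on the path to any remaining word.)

7

A node on "bvivggvgvq"'s path can go only if nothing else ends at it or branches off below it.
The suffix "vggvgvq" (7 nodes) is used only by "bvivggvgvq"; the node for "bvi" still has the child "g", so pruning stops there.
Nodes removed: 7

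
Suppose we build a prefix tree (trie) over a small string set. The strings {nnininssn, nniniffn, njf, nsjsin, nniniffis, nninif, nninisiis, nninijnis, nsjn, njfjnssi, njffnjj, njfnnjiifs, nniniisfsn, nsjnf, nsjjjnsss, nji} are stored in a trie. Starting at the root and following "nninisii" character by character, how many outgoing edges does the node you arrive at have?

1

The children of the "nninisii" node are the distinct next characters among strings starting with "nninisii".
Characters that immediately follow "nninisii" among the stored strings: {s}.
That node has 1 child edge.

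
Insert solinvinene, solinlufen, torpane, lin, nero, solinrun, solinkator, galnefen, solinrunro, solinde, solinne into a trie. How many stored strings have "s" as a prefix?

7

Traverse to the node for "s", then collect every word in that subtree.
Words under "s": solinde, solinkator, solinlufen, solinne, solinrun, solinrunro, solinvinene
Count: 7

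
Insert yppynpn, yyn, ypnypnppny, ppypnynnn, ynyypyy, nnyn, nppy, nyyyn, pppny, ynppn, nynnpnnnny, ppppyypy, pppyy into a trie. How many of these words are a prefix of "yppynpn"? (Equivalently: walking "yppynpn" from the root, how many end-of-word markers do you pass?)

Walk "yppynpn" from the root; an end-of-word marker is hit whenever a stored word is a prefix of "yppynpn".
Prefixes of the query that are stored words: "yppynpn"
Count: 1

1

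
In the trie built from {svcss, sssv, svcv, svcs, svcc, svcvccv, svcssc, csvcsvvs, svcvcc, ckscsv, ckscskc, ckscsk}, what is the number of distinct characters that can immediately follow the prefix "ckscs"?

Follow the path "ckscs" to its node, then look at its outgoing edges.
Distinct next characters after "ckscs": k, v.
That node has 2 child edges.

2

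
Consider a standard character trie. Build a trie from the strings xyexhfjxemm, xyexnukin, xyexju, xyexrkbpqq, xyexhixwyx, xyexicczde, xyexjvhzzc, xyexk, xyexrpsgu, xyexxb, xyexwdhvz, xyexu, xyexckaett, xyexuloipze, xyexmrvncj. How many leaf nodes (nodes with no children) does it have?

Leaves are exactly the stored words that no other stored word extends.
Those words: "xyexckaett", "xyexhfjxemm", "xyexhixwyx", "xyexicczde", "xyexju", "xyexjvhzzc", "xyexk", "xyexmrvncj", "xyexnukin", "xyexrkbpqq", "xyexrpsgu", "xyexuloipze", "xyexwdhvz", "xyexxb"
Leaf count: 14

14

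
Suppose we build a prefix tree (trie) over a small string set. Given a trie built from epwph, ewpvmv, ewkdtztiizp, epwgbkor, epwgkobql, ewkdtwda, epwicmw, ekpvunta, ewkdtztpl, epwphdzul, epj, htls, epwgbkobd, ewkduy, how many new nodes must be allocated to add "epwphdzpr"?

The longest prefix of "epwphdzpr" already in the trie is "epwphdz" (length 7).
So 9 − 7 = 2 new nodes.

2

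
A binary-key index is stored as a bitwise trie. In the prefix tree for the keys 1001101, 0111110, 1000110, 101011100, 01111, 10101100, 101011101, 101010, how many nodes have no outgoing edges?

7

Leaves are exactly the stored words that no other stored word extends.
Those words: "0111110", "1000110", "1001101", "101010", "10101100", "101011100", "101011101"
Leaf count: 7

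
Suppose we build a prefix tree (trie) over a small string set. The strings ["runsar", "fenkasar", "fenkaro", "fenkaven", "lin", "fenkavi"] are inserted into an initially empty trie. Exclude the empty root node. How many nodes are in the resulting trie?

23

Count nodes per top-level branch (shared prefixes stored once):
  'f'-branch (fenkaro, fenkasar, fenkaven, fenkavi): 14 nodes
  'l'-branch (lin): 3 nodes
  'r'-branch (runsar): 6 nodes
Sum: 23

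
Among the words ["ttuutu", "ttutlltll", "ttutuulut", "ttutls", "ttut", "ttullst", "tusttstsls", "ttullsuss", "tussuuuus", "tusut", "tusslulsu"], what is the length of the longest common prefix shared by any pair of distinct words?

6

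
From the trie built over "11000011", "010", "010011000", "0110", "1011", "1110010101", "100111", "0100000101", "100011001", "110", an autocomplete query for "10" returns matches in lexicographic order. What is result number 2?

Words with prefix "10", in lexicographic order: "100011001", "100111", "1011"
Position 2: 100111

100111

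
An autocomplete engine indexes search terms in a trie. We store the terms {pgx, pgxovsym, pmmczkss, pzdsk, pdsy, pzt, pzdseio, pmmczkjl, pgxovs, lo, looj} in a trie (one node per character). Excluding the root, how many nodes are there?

32

For each word, the new-node count is its length minus the longest prefix already in the trie:
  "pgx" → 3 new (p, g, x)
  "pgxovsym" → prefix "pgx" already present; 5 new (o, v, s, y, m)
  "pmmczkss" → prefix "p" already present; 7 new (m, m, c, z, k, s, s)
  "pzdsk" → prefix "p" already present; 4 new (z, d, s, k)
  "pdsy" → prefix "p" already present; 3 new (d, s, y)
  "pzt" → prefix "pz" already present; 1 new (t)
  "pzdseio" → prefix "pzds" already present; 3 new (e, i, o)
  "pmmczkjl" → prefix "pmmczk" already present; 2 new (j, l)
  "pgxovs" → prefix "pgxovs" already present; 0 new (none)
  "lo" → 2 new (l, o)
  "looj" → prefix "lo" already present; 2 new (o, j)
Total nodes = 3 + 5 + 7 + 4 + 3 + 1 + 3 + 2 + 0 + 2 + 2 = 32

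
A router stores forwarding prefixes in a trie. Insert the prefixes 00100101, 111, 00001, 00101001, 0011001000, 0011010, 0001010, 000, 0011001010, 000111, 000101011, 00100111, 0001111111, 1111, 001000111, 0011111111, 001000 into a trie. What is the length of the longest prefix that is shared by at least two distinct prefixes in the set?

Look for the deepest trie node that still has at least two words in its subtree.
"0011001000" and "0011001010" agree on "00110010" (8 characters) before diverging; nothing deeper is shared.
Longest shared-prefix length: 8

8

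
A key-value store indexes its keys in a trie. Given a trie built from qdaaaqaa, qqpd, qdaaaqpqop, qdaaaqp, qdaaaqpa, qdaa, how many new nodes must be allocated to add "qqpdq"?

"qqpd" is already a path in the trie; the remaining "q" must be added.
Each of the 1 remaining characters creates one node.

1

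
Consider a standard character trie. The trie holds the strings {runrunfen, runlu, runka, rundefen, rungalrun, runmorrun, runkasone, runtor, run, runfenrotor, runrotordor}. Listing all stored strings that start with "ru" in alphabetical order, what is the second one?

rundefen

Words with prefix "ru", in lexicographic order: "run", "rundefen", "runfenrotor", "rungalrun", "runka", "runkasone", "runlu", "runmorrun", "runrotordor", "runrunfen", "runtor"
The 2nd is rundefen.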